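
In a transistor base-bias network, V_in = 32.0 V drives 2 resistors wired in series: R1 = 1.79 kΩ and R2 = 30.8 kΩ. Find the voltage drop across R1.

V ≈ 1.76 V

ΣR = 1.79 + 30.8 = 32.59 kΩ.
V = V_in · R/ΣR = 32.0 × 0.05492 = 1.758 V.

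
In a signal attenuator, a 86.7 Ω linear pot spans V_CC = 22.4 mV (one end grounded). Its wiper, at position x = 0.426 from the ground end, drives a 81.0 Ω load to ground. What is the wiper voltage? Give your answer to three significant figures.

Split the track: R_lower = x·R_p = 36.93 Ω, R_upper = (1−x)·R_p = 49.77 Ω.
Lower segment in parallel with the load: 36.93 ‖ 81.0 = 25.37 Ω.
V_out = 22.4 × 25.37/(49.77 + 25.37) = 7.563 mV.
(Unloaded: V_out = x·V_CC = 9.54 mV.)

V_out ≈ 7.56 mV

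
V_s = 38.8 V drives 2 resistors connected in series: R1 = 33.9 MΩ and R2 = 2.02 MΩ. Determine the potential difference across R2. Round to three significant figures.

Total series resistance ΣR = 33.9 + 2.02 = 35.92 MΩ.
By the voltage-divider rule, V = 38.8 × 2.020/35.92 = 2.182 V.

V ≈ 2.18 V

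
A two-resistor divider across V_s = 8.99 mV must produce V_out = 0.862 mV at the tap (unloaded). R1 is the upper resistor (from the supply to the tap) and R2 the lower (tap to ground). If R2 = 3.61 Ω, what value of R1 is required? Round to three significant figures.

R1 ≈ 34.0 Ω

The divider ratio is R2/(R1+R2) = 0.862/8.99 = 0.09588.
Rearranging, R1 = R2·(1−k)/k = 3.61 × 9.429 = 34.04 Ω.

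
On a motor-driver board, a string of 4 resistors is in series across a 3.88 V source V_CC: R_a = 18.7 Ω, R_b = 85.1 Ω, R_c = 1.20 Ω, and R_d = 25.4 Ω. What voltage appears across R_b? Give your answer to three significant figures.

ΣR = 18.7 + 85.1 + 1.20 + 25.4 = 130.4 Ω.
Voltage divider: V = V_CC · (85.10 / 130.4) = 3.88 × 0.6526 = 2.532 V.

V ≈ 2.53 V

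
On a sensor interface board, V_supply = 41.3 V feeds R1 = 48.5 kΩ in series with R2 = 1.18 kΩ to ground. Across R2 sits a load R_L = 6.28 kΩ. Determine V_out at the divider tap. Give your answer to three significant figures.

R2 ‖ R_L = (1.18 × 6.28)/(1.18 + 6.28) = 0.9934 kΩ.
Then V_out = V_supply · R2'/(R1 + R2') = 41.3 × 0.9934/49.49 = 0.8289 V.
(Unloaded it would be 0.981 V; the load pulls it down.)

V_out ≈ 0.829 V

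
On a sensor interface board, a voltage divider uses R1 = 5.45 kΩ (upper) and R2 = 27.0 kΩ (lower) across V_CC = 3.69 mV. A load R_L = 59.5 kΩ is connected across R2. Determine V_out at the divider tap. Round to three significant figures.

R2 ‖ R_L = (27.0 × 59.5)/(27.0 + 59.5) = 18.57 kΩ.
Then V_out = V_CC · R2'/(R1 + R2') = 3.69 × 18.57/24.02 = 2.853 mV.

V_out ≈ 2.85 mV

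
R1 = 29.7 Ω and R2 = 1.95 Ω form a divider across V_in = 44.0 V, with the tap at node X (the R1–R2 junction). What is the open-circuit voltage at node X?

Open-circuit (no load on X): V_th = V_in · R2/(R1 + R2) = 44.0 × 1.95/(29.70 + 1.95) = 2.711 V.

V_th ≈ 2.71 V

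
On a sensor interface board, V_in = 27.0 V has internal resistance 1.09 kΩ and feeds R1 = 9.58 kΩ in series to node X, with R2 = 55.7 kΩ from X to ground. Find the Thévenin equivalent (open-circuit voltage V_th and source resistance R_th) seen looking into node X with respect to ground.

V_th ≈ 22.7 V, R_th ≈ 8.95 kΩ

R1' = 1.09 + 9.58 = 10.67 kΩ (source resistance + R1).
Open-circuit (no load on X): V_th = V_in · R2/(R1' + R2) = 27.0 × 55.7/(10.67 + 55.7) = 22.66 V.
Looking into X with the source shorted: R_th = R1'·R2/(R1'+R2) = 10.67 × 55.7/66.37 = 8.955 kΩ.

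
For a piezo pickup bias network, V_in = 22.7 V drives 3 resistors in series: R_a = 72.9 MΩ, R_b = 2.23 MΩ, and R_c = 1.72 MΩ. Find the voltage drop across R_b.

V ≈ 0.659 V

Series total: ΣR = 72.9 + 2.23 + 1.72 = 76.85 MΩ.
Voltage divider: V = V_in · (2.230 / 76.85) = 22.7 × 0.02902 = 0.6587 V.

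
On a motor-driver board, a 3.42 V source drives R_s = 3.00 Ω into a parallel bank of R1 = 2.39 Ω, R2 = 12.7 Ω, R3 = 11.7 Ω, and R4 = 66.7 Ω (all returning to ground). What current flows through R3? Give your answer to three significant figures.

Equivalent of the parallel group: R_p = 1.673 Ω.
V_A by voltage divider: V_A = 3.42 × 1.673/(3.00 + 1.673) = 1.225 V.
Branch current I = V_A/R3 = 1.225/11.7 = 0.1047 A.

I ≈ 0.105 A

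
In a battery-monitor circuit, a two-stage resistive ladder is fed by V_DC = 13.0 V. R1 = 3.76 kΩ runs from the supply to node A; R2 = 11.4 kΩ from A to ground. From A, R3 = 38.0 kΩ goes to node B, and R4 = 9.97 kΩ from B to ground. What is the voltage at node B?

Looking into the second stage from A: R3 + R4 = 47.97 kΩ appears in parallel with R2.
Effective lower resistance at A: R2 ‖ 47.97 = 9.211 kΩ.
So V_A = 13.0 × 0.7101 = 9.232 V.
Then the unloaded second divider: V_B = V_A × R4/(R3+R4) = 9.232 × 0.2078 = 1.919 V.

V_B ≈ 1.92 V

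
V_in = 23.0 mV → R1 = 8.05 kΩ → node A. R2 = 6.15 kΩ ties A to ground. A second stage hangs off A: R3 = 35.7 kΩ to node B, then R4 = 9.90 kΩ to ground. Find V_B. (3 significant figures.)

Node A sees R2 in parallel with the series input of stage 2, R3 + R4 = 45.60 kΩ.
Effective lower resistance at A: R2 ‖ 45.60 = 5.419 kΩ.
V_A = 23.0 × 5.419/(8.05 + 5.419) = 9.254 mV.
Then the unloaded second divider: V_B = V_A × R4/(R3+R4) = 9.254 × 0.2171 = 2.009 mV.

V_B ≈ 2.01 mV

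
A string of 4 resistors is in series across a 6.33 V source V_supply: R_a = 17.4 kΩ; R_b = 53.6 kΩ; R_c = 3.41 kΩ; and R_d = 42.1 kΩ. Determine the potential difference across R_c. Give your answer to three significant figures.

Total series resistance ΣR = 17.4 + 53.6 + 3.41 + 42.1 = 116.5 kΩ.
Voltage divider: V = V_supply · (3.410 / 116.5) = 6.33 × 0.02927 = 0.1853 V.

V ≈ 0.185 V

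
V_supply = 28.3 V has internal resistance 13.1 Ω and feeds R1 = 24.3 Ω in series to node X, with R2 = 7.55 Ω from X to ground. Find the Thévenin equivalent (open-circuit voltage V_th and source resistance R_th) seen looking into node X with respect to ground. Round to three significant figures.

V_th ≈ 4.75 V, R_th ≈ 6.28 Ω

R1' = 13.1 + 24.3 = 37.40 Ω (source resistance + R1).
With X open, the divider is unloaded: V_th = 28.3 × 7.55/44.95 = 4.753 V.
Zeroing V_supply shorts the top of R1' to ground, so R_th = R1' ‖ R2 = 6.282 Ω.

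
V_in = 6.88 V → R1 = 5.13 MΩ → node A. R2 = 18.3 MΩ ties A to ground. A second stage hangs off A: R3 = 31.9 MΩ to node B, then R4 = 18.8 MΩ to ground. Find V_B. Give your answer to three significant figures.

V_B ≈ 1.85 V

The second stage (R3 + R4 = 50.70 MΩ) loads node A in parallel with R2.
R2 ‖ (R3+R4) = 13.45 MΩ.
V_A = 6.88 × 13.45/(5.13 + 13.45) = 4.980 V.
Then the unloaded second divider: V_B = V_A × R4/(R3+R4) = 4.980 × 0.3708 = 1.847 V.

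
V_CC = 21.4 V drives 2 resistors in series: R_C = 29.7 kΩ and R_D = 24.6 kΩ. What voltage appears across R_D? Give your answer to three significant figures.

Series total: ΣR = 29.7 + 24.6 = 54.30 kΩ.
V = V_CC · R/ΣR = 21.4 × 0.4530 = 9.695 V.

V ≈ 9.70 V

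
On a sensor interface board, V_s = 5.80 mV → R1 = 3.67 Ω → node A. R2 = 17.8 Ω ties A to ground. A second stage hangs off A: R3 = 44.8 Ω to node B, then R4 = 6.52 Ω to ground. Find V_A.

The second stage (R3 + R4 = 51.32 Ω) loads node A in parallel with R2.
R2 ‖ (R3+R4) = 13.22 Ω.
V_A = 5.80 × 13.22/(3.67 + 13.22) = 4.539 mV.

V_A ≈ 4.54 mV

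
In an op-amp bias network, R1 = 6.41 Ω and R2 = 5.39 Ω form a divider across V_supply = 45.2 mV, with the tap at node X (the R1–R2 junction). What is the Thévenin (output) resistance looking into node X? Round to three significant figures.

Looking into X with the source shorted: R_th = R1·R2/(R1+R2) = 6.410 × 5.39/11.80 = 2.928 Ω.

R_th ≈ 2.93 Ω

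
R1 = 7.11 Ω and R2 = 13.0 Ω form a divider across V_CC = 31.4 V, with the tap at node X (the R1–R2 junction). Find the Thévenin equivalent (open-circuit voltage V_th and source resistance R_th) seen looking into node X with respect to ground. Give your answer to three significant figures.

V_th ≈ 20.3 V, R_th ≈ 4.60 Ω

Open-circuit (no load on X): V_th = V_CC · R2/(R1 + R2) = 31.4 × 13.0/(7.110 + 13.0) = 20.30 V.
With V_CC suppressed (replaced by a short), R_th = R1 ‖ R2 = (7.110 × 13.0)/(7.110 + 13.0) = 4.596 Ω.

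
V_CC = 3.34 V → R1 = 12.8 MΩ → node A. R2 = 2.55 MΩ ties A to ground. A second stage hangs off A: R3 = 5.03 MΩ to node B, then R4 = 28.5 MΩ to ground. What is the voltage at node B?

V_B ≈ 0.443 V

Looking into the second stage from A: R3 + R4 = 33.53 MΩ appears in parallel with R2.
R2 ‖ (R3+R4) = 2.370 MΩ.
V_A = 3.34 × 2.370/(12.8 + 2.370) = 0.5218 V.
V_B = V_A × 0.8500 = 0.4435 V.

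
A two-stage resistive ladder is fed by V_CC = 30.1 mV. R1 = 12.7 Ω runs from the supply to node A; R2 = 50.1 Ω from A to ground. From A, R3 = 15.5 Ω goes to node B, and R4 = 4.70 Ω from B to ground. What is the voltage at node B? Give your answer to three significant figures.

Looking into the second stage from A: R3 + R4 = 20.20 Ω appears in parallel with R2.
Effective lower resistance at A: R2 ‖ 20.20 = 14.40 Ω.
First divider: V_A = V_CC · 14.40/(12.7 + 14.40) = 15.99 mV.
Stage 2 is unloaded, so V_B = V_A · R4/(R3+R4) = 15.99 × 4.70/20.20 = 3.721 mV.

V_B ≈ 3.72 mV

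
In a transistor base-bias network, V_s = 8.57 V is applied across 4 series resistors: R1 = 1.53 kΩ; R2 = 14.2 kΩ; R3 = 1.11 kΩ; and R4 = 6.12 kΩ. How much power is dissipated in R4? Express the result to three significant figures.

Series current I = V_s/ΣR = 8.57/22.96 = 0.3733 mA.
P = I²R = 0.1393 × 6.12 = 0.8526 mW.

P ≈ 0.853 mW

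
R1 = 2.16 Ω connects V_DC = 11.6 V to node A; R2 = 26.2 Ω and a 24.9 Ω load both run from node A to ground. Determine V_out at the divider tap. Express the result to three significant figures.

V_out ≈ 9.92 V

First combine the lower leg with the load: R2 ‖ R_L = 12.77 Ω.
Now apply the divider: V_out = 11.6 × 0.8553 = 9.921 V.
(Unloaded it would be 10.7 V; the load pulls it down.)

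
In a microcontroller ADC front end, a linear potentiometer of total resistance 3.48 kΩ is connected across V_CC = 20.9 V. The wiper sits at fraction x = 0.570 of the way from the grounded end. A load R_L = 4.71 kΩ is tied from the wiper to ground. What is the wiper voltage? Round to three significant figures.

V_out ≈ 10.1 V

Lower segment x·R_p = 1.984 kΩ; upper segment (1−x)·R_p = 1.496 kΩ.
Lower segment in parallel with the load: 1.984 ‖ 4.71 = 1.396 kΩ.
Then V_out = V_CC · 1.396/(1.496 + 1.396) = 10.09 V.
(Unloaded: V_out = x·V_CC = 11.9 V.)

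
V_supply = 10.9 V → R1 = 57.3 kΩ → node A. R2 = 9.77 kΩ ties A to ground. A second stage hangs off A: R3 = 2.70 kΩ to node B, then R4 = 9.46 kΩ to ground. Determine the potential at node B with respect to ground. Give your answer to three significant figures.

V_B ≈ 0.732 V

Looking into the second stage from A: R3 + R4 = 12.16 kΩ appears in parallel with R2.
R2 ‖ (R3+R4) = 5.417 kΩ.
V_A = 10.9 × 5.417/(57.3 + 5.417) = 0.9415 V.
Then the unloaded second divider: V_B = V_A × R4/(R3+R4) = 0.9415 × 0.7780 = 0.7325 V.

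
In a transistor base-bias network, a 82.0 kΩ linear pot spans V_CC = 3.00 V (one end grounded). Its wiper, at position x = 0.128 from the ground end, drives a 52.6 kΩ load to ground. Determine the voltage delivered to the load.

V_out ≈ 0.327 V

The pot divides into 71.50 kΩ above the wiper and 10.50 kΩ below.
Lower segment in parallel with the load: 10.50 ‖ 52.6 = 8.750 kΩ.
Then V_out = V_CC · 8.750/(71.50 + 8.750) = 0.3271 V.
(Unloaded: V_out = x·V_CC = 0.384 V.)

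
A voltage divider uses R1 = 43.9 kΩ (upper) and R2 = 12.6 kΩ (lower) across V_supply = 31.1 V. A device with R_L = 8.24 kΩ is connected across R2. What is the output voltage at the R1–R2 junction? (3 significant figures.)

V_out ≈ 3.17 V

R2 ‖ R_L = (12.6 × 8.24)/(12.6 + 8.24) = 4.982 kΩ.
Voltage divider with the loaded lower leg: V_out = 31.1 × 4.982/(43.9 + 4.982) = 31.1 × 0.1019 = 3.170 V.
(Unloaded it would be 6.94 V; the load pulls it down.)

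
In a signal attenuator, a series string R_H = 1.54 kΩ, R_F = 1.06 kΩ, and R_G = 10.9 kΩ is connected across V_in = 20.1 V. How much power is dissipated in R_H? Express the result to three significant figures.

The common current is I = 20.1/13.50 = 1.489 mA.
P(R_H) = I²·R_H = (1.489)² × 1.54 = 3.414 mW.

P ≈ 3.41 mW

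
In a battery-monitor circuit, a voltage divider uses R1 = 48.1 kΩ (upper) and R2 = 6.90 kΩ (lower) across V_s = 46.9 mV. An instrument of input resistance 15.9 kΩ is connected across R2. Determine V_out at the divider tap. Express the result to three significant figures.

The load sits in parallel with R2, giving an effective lower resistance R2' = R2·R_L/(R2+R_L) = 4.812 kΩ.
Now apply the divider: V_out = 46.9 × 0.09094 = 4.265 mV.
(Unloaded it would be 5.88 mV; the load pulls it down.)

V_out ≈ 4.27 mV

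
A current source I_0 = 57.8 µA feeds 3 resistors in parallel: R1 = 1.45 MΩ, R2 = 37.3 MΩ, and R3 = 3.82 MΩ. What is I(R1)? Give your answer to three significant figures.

I ≈ 40.7 µA

ΣG = 1/1.45 + 1/37.3 + 1/3.82 = 0.9782.
By the current-divider rule, I = I_0 · G_k/ΣG = 57.8 × 0.7050 = 40.75 µA.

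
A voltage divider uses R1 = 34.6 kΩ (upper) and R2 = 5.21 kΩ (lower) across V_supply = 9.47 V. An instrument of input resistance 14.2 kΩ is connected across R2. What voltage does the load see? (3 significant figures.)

V_out ≈ 0.940 V

The load sits in parallel with R2, giving an effective lower resistance R2' = R2·R_L/(R2+R_L) = 3.812 kΩ.
Then V_out = V_supply · R2'/(R1 + R2') = 9.47 × 3.812/38.41 = 0.9397 V.
(Unloaded it would be 1.24 V; the load pulls it down.)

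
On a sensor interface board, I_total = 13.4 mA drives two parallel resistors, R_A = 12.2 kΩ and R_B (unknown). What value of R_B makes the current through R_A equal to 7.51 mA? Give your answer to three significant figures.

In a two-way split, I_A/I_total = R_B/(R_A + R_B).
With f = 0.5604, R_B = R_A · f/(1−f) = 12.2 × 1.275 = 15.56 kΩ.

R_B ≈ 15.6 kΩ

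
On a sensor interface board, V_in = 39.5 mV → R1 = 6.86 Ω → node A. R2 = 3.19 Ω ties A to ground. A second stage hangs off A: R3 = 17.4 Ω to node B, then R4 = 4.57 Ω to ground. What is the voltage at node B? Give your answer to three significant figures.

Node A sees R2 in parallel with the series input of stage 2, R3 + R4 = 21.97 Ω.
Effective lower resistance at A: R2 ‖ 21.97 = 2.786 Ω.
So V_A = 39.5 × 0.2888 = 11.41 mV.
Stage 2 is unloaded, so V_B = V_A · R4/(R3+R4) = 11.41 × 4.57/21.97 = 2.373 mV.

V_B ≈ 2.37 mV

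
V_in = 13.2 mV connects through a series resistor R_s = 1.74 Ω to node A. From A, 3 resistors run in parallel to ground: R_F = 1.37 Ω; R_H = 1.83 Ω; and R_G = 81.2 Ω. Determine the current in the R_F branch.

I ≈ 2.97 mA

Parallel bank: R_p = 1/(1/1.37 + 1/1.83 + 1/81.2) = 0.7760 Ω.
Node voltage V_A = V_in · R_p/(R_s + R_p) = 13.2 × 0.3084 = 4.071 mV.
Branch current I = V_A/R_F = 4.071/1.37 = 2.972 mA.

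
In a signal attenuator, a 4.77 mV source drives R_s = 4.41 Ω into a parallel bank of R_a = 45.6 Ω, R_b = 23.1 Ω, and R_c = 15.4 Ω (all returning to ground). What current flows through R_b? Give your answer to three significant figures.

Combine the parallel branches: R_p = (1/45.6 + 1/23.1 + 1/15.4)⁻¹ = 7.683 Ω.
Node voltage V_A = V_DC · R_p/(R_s + R_p) = 4.77 × 0.6353 = 3.031 mV.
Branch current I = V_A/R_b = 3.031/23.1 = 0.1312 mA.
(Equivalently: I_total = 0.3944 mA, then current-divider fraction G_k/ΣG = 0.3326.)

I ≈ 0.131 mA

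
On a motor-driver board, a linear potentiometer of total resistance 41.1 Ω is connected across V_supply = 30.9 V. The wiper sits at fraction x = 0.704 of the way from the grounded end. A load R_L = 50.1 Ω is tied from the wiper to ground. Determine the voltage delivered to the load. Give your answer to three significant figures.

Lower segment x·R_p = 28.93 Ω; upper segment (1−x)·R_p = 12.17 Ω.
R_L loads the lower segment: effective lower R = 18.34 Ω.
Then V_out = V_supply · 18.34/(12.17 + 18.34) = 18.58 V.

V_out ≈ 18.6 V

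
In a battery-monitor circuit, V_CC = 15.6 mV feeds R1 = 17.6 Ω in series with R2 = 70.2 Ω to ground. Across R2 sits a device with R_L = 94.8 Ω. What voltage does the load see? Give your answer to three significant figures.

V_out ≈ 10.9 mV

First combine the lower leg with the load: R2 ‖ R_L = 40.33 Ω.
Voltage divider with the loaded lower leg: V_out = 15.6 × 40.33/(17.6 + 40.33) = 15.6 × 0.6962 = 10.86 mV.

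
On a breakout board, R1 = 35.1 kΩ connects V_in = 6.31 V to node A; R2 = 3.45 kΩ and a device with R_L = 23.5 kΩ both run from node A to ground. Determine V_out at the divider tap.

The load sits in parallel with R2, giving an effective lower resistance R2' = R2·R_L/(R2+R_L) = 3.008 kΩ.
Then V_out = V_in · R2'/(R1 + R2') = 6.31 × 3.008/38.11 = 0.4981 V.

V_out ≈ 0.498 V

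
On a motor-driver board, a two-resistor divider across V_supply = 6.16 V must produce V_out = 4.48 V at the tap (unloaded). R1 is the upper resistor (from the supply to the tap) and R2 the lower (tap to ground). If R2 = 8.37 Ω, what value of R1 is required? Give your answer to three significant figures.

R1 ≈ 3.14 Ω

V_out/V_supply = R2/(R1+R2) = 0.7273.
So R1 = R2 · (V_supply/V_out − 1) = 8.37 × (6.16/4.48 − 1) = 8.37 × 0.3750 = 3.139 Ω.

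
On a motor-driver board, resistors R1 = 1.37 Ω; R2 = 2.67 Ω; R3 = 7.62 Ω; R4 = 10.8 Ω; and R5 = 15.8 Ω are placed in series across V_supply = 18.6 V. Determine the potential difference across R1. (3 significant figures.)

ΣR = 1.37 + 2.67 + 7.62 + 10.8 + 15.8 = 38.26 Ω.
V = V_supply · R/ΣR = 18.6 × 0.03581 = 0.6660 V.

V ≈ 0.666 V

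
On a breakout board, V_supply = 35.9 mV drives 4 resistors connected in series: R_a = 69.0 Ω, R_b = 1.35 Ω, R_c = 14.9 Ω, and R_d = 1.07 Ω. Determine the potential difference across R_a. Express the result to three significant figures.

V ≈ 28.7 mV

Series total: ΣR = 69.0 + 1.35 + 14.9 + 1.07 = 86.32 Ω.
V = V_supply · R/ΣR = 35.9 × 0.7994 = 28.70 mV.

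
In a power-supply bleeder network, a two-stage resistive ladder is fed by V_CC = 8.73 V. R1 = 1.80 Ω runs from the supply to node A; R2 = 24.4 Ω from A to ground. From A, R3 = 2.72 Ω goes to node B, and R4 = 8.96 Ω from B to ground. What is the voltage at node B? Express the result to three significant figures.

V_B ≈ 5.45 V

The second stage (R3 + R4 = 11.68 Ω) loads node A in parallel with R2.
Effective lower resistance at A: R2 ‖ 11.68 = 7.899 Ω.
So V_A = 8.73 × 0.8144 = 7.110 V.
Stage 2 is unloaded, so V_B = V_A · R4/(R3+R4) = 7.110 × 8.96/11.68 = 5.454 V.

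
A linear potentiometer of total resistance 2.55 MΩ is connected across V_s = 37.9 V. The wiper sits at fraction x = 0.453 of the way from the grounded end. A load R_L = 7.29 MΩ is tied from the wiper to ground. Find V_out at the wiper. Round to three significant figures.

The pot divides into 1.395 MΩ above the wiper and 1.155 MΩ below.
(x·R_p) ‖ R_L = 0.9971 MΩ.
Then V_out = V_s · 0.9971/(1.395 + 0.9971) = 15.80 V.

V_out ≈ 15.8 V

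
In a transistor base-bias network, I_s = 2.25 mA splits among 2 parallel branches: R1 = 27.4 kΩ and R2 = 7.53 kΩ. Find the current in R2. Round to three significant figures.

I ≈ 1.76 mA

Two-branch current divider: I_k = I_s · R_other/(R_1 + R_2).
I(R2) = 2.25 × 27.4/(27.4 + 7.53) = 2.25 × 0.7844 = 1.765 mA.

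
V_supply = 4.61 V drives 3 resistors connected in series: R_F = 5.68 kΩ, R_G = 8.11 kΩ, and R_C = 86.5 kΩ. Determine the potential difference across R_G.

V ≈ 0.373 V

Total series resistance ΣR = 5.68 + 8.11 + 86.5 = 100.3 kΩ.
V = V_supply · R/ΣR = 4.61 × 0.08087 = 0.3728 V.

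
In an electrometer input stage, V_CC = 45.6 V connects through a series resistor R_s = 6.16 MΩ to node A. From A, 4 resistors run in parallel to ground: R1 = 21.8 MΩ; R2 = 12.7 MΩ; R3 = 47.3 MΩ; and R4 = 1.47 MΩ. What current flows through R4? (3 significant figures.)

Combine the parallel branches: R_p = (1/21.8 + 1/12.7 + 1/47.3 + 1/1.47)⁻¹ = 1.211 MΩ.
V_A = 45.6 × 1.211/7.371 = 7.490 V.
Branch current I = V_A/R4 = 7.490/1.47 = 5.095 µA.

I ≈ 5.10 µA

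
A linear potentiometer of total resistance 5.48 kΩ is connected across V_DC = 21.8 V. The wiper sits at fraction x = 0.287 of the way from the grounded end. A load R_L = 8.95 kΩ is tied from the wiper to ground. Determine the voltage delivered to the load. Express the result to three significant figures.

V_out ≈ 5.56 V

The pot divides into 3.907 kΩ above the wiper and 1.573 kΩ below.
(x·R_p) ‖ R_L = 1.338 kΩ.
V_out = 21.8 × 1.338/(3.907 + 1.338) = 5.560 V.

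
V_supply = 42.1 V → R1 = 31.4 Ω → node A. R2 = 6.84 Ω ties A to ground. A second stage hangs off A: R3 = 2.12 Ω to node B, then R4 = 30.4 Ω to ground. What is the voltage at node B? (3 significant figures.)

Looking into the second stage from A: R3 + R4 = 32.52 Ω appears in parallel with R2.
Effective lower resistance at A: R2 ‖ 32.52 = 5.651 Ω.
So V_A = 42.1 × 0.1525 = 6.421 V.
V_B = V_A × 0.9348 = 6.003 V.

V_B ≈ 6.00 V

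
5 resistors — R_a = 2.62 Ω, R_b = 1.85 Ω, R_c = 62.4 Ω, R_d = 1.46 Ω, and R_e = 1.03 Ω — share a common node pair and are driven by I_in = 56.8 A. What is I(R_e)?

I ≈ 21.3 A

ΣG = 1/2.62 + 1/1.85 + 1/62.4 + 1/1.46 + 1/1.03 = 2.594.
R_e takes the fraction G_k/ΣG = 0.9709/2.594 = 0.3743, so I = 56.8 × 0.3743 = 21.26 A.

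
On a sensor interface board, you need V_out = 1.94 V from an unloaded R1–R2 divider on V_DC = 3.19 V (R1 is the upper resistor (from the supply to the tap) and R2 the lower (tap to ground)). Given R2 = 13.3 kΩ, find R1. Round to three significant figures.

V_out/V_DC = R2/(R1+R2) = 0.6082.
So R1 = R2 · (V_DC/V_out − 1) = 13.3 × (3.19/1.94 − 1) = 13.3 × 0.6443 = 8.570 kΩ.

R1 ≈ 8.57 kΩ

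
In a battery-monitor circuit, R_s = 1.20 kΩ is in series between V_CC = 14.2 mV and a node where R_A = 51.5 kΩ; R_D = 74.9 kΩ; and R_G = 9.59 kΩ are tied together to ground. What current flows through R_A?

I ≈ 0.237 µA

Parallel bank: R_p = 1/(1/51.5 + 1/74.9 + 1/9.59) = 7.297 kΩ.
Node voltage V_A = V_CC · R_p/(R_s + R_p) = 14.2 × 0.8588 = 12.19 mV.
Branch current I = V_A/R_A = 12.19/51.5 = 0.2368 µA.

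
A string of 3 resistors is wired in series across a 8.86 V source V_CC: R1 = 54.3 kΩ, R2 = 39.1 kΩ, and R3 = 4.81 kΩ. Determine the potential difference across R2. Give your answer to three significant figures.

V ≈ 3.53 V

Series total: ΣR = 54.3 + 39.1 + 4.81 = 98.21 kΩ.
V = V_CC · R/ΣR = 8.86 × 0.3981 = 3.527 V.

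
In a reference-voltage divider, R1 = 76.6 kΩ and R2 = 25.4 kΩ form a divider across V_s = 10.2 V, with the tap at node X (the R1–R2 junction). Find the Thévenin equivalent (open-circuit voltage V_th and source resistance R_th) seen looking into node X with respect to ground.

Open-circuit (no load on X): V_th = V_s · R2/(R1 + R2) = 10.2 × 25.4/(76.60 + 25.4) = 2.540 V.
With V_s suppressed (replaced by a short), R_th = R1 ‖ R2 = (76.60 × 25.4)/(76.60 + 25.4) = 19.07 kΩ.

V_th ≈ 2.54 V, R_th ≈ 19.1 kΩ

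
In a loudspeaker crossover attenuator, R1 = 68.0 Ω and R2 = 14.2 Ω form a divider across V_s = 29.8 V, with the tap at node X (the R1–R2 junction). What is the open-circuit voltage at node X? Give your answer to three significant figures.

Open-circuit (no load on X): V_th = V_s · R2/(R1 + R2) = 29.8 × 14.2/(68.00 + 14.2) = 5.148 V.

V_th ≈ 5.15 V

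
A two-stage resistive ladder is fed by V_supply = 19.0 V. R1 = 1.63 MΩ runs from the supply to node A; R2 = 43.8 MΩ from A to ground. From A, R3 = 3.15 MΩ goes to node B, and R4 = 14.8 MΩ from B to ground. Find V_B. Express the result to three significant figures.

Node A sees R2 in parallel with the series input of stage 2, R3 + R4 = 17.95 MΩ.
Effective lower resistance at A: R2 ‖ 17.95 = 12.73 MΩ.
So V_A = 19.0 × 0.8865 = 16.84 V.
Stage 2 is unloaded, so V_B = V_A · R4/(R3+R4) = 16.84 × 14.8/17.95 = 13.89 V.

V_B ≈ 13.9 V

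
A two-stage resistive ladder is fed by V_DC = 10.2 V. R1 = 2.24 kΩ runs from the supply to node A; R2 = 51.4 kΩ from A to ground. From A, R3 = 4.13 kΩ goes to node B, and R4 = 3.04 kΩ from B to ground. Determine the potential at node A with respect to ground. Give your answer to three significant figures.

V_A ≈ 7.52 V

The second stage (R3 + R4 = 7.170 kΩ) loads node A in parallel with R2.
Effective lower resistance at A: R2 ‖ 7.170 = 6.292 kΩ.
First divider: V_A = V_DC · 6.292/(2.24 + 6.292) = 7.522 V.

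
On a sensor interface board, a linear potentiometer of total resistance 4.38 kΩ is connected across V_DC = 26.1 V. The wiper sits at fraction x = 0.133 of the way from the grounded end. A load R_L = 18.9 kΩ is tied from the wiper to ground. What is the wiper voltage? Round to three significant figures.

V_out ≈ 3.38 V

Split the track: R_lower = x·R_p = 0.5825 kΩ, R_upper = (1−x)·R_p = 3.797 kΩ.
R_L loads the lower segment: effective lower R = 0.5651 kΩ.
Loaded-divider output: V_out = 26.1 × 0.1295 = 3.381 V.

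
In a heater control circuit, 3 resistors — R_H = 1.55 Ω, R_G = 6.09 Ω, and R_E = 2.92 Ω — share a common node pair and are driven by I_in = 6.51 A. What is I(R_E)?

ΣG = 1/1.55 + 1/6.09 + 1/2.92 = 1.152.
R_E takes the fraction G_k/ΣG = 0.3425/1.152 = 0.2973, so I = 6.51 × 0.2973 = 1.936 A.

I ≈ 1.94 A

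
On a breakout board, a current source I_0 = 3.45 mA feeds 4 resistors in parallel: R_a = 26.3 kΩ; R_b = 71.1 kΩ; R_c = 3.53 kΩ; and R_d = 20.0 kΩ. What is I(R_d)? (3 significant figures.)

I ≈ 0.448 mA

ΣG = 1/26.3 + 1/71.1 + 1/3.53 + 1/20.0 = 0.3854.
Current divider: I(R_d) = I_0 · G_k/ΣG = 3.45 × (0.05000/0.3854) = 3.45 × 0.1297 = 0.4476 mA.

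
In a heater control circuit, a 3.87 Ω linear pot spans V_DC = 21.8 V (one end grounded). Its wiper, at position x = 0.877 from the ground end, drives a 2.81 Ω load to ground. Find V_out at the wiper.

Split the track: R_lower = x·R_p = 3.394 Ω, R_upper = (1−x)·R_p = 0.4760 Ω.
(x·R_p) ‖ R_L = 1.537 Ω.
Then V_out = V_DC · 1.537/(0.4760 + 1.537) = 16.65 V.

V_out ≈ 16.6 V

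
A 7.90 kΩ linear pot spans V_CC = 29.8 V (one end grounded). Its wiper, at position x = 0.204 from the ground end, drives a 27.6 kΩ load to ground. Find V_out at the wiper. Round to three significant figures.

Lower segment x·R_p = 1.612 kΩ; upper segment (1−x)·R_p = 6.288 kΩ.
R_L loads the lower segment: effective lower R = 1.523 kΩ.
Loaded-divider output: V_out = 29.8 × 0.1949 = 5.809 V.

V_out ≈ 5.81 V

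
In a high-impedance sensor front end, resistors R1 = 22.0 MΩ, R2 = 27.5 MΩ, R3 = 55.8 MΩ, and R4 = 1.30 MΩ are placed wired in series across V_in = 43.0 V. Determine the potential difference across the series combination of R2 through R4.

V ≈ 34.1 V

ΣR = 22.0 + 27.5 + 55.8 + 1.30 = 106.6 MΩ.
R_{R2..R4} = 27.5 + 55.8 + 1.30 = 84.60 MΩ.
Voltage divider: V = V_in · (84.60 / 106.6) = 43.0 × 0.7936 = 34.13 V.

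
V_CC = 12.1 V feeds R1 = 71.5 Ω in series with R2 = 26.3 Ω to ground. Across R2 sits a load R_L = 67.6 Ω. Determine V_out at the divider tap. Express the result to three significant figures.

V_out ≈ 2.53 V

R2 ‖ R_L = (26.3 × 67.6)/(26.3 + 67.6) = 18.93 Ω.
Voltage divider with the loaded lower leg: V_out = 12.1 × 18.93/(71.5 + 18.93) = 12.1 × 0.2094 = 2.533 V.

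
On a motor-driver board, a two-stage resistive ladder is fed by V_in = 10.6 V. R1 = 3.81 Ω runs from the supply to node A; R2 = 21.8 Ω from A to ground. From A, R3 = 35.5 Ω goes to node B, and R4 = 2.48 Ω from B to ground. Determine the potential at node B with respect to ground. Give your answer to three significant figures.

Looking into the second stage from A: R3 + R4 = 37.98 Ω appears in parallel with R2.
Effective lower resistance at A: R2 ‖ 37.98 = 13.85 Ω.
First divider: V_A = V_in · 13.85/(3.81 + 13.85) = 8.313 V.
Stage 2 is unloaded, so V_B = V_A · R4/(R3+R4) = 8.313 × 2.48/37.98 = 0.5428 V.

V_B ≈ 0.543 V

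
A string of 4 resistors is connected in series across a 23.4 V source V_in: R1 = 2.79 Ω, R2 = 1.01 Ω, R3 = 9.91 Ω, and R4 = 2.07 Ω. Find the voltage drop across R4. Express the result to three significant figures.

Total series resistance ΣR = 2.79 + 1.01 + 9.91 + 2.07 = 15.78 Ω.
By the voltage-divider rule, V = 23.4 × 2.070/15.78 = 3.070 V.

V ≈ 3.07 V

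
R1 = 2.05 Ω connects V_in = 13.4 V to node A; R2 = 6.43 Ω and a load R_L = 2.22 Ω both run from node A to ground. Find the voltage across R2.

V_out ≈ 5.98 V

R2 ‖ R_L = (6.43 × 2.22)/(6.43 + 2.22) = 1.650 Ω.
Then V_out = V_in · R2'/(R1 + R2') = 13.4 × 1.650/3.700 = 5.976 V.
(Unloaded it would be 10.2 V; the load pulls it down.)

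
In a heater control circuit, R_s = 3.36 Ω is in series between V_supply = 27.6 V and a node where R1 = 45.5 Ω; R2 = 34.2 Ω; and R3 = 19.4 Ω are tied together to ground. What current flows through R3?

I ≈ 1.06 A

Equivalent of the parallel group: R_p = 9.731 Ω.
V_A by voltage divider: V_A = 27.6 × 9.731/(3.36 + 9.731) = 20.52 V.
I(R3) = V_A / R3 = 20.52/19.4 = 1.058 A.
(Equivalently: I_total = 2.108 A, then current-divider fraction G_k/ΣG = 0.5016.)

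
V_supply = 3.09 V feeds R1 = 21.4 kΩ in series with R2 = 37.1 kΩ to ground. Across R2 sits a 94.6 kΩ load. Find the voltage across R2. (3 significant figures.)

R2 ‖ R_L = (37.1 × 94.6)/(37.1 + 94.6) = 26.65 kΩ.
Then V_out = V_supply · R2'/(R1 + R2') = 3.09 × 26.65/48.05 = 1.714 V.

V_out ≈ 1.71 V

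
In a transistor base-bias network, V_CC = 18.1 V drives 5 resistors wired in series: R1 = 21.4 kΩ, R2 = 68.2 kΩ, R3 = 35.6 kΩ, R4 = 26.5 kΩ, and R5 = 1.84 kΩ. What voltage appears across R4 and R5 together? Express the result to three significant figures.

ΣR = 21.4 + 68.2 + 35.6 + 26.5 + 1.84 = 153.5 kΩ.
R_{R4..R5} = 26.5 + 1.84 = 28.34 kΩ.
V = V_CC · R/ΣR = 18.1 × 0.1846 = 3.341 V.

V ≈ 3.34 V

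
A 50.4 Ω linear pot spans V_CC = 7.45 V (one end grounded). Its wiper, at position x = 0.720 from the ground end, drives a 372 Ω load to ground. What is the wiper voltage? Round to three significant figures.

V_out ≈ 5.22 V

Split the track: R_lower = x·R_p = 36.29 Ω, R_upper = (1−x)·R_p = 14.11 Ω.
Lower segment in parallel with the load: 36.29 ‖ 372 = 33.06 Ω.
Loaded-divider output: V_out = 7.45 × 0.7009 = 5.221 V.
(Unloaded: V_out = x·V_CC = 5.36 V.)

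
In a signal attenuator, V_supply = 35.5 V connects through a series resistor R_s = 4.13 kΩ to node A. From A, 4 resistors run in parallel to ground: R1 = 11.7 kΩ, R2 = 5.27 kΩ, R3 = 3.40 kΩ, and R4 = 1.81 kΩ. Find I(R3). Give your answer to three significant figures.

I ≈ 1.85 mA

Equivalent of the parallel group: R_p = 0.8914 kΩ.
V_A by voltage divider: V_A = 35.5 × 0.8914/(4.13 + 0.8914) = 6.302 V.
Branch current I = V_A/R3 = 6.302/3.40 = 1.854 mA.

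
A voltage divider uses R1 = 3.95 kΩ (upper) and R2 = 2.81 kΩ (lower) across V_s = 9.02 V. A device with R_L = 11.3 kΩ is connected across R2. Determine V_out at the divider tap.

R2 ‖ R_L = (2.81 × 11.3)/(2.81 + 11.3) = 2.250 kΩ.
Now apply the divider: V_out = 9.02 × 0.3629 = 3.274 V.

V_out ≈ 3.27 V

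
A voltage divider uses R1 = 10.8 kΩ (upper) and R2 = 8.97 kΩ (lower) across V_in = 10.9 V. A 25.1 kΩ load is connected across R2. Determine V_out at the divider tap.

V_out ≈ 4.14 V

R2 ‖ R_L = (8.97 × 25.1)/(8.97 + 25.1) = 6.608 kΩ.
Then V_out = V_in · R2'/(R1 + R2') = 10.9 × 6.608/17.41 = 4.138 V.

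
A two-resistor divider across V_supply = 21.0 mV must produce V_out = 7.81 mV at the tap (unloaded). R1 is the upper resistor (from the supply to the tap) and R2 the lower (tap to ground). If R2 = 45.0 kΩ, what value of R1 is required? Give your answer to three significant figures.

R1 ≈ 76.0 kΩ

The divider ratio is R2/(R1+R2) = 7.81/21.0 = 0.3719.
Rearranging, R1 = R2·(1−k)/k = 45.0 × 1.689 = 76.00 kΩ.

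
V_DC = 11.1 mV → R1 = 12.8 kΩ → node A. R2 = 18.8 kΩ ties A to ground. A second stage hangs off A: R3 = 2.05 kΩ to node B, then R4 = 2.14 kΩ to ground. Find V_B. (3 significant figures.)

Looking into the second stage from A: R3 + R4 = 4.190 kΩ appears in parallel with R2.
R2 ‖ (R3+R4) = 3.426 kΩ.
So V_A = 11.1 × 0.2112 = 2.344 mV.
V_B = V_A × 0.5107 = 1.197 mV.

V_B ≈ 1.20 mV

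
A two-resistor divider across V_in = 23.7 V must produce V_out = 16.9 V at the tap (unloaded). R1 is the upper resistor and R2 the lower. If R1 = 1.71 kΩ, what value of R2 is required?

R2 ≈ 4.25 kΩ

The divider ratio is R2/(R1+R2) = 16.9/23.7 = 0.7131.
Rearranging, R2 = R1·k/(1−k) = 1.71 × 2.485 = 4.250 kΩ.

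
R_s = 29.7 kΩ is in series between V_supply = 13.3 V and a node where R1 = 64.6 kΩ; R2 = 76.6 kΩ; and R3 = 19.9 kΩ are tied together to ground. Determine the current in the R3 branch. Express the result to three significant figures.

I ≈ 0.200 mA

Parallel bank: R_p = 1/(1/64.6 + 1/76.6 + 1/19.9) = 12.69 kΩ.
V_A = 13.3 × 12.69/42.39 = 3.982 V.
Branch current I = V_A/R3 = 3.982/19.9 = 0.2001 mA.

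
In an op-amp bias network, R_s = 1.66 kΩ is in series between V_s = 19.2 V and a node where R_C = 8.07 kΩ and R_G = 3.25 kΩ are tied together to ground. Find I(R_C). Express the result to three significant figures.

Parallel bank: R_p = 1/(1/8.07 + 1/3.25) = 2.317 kΩ.
V_A = 19.2 × 2.317/3.977 = 11.19 V.
I(R_C) = V_A / R_C = 11.19/8.07 = 1.386 mA.
(Check via current divider: I_total = 4.828 mA; share G_k/ΣG = 0.2871 → same result.)

I ≈ 1.39 mA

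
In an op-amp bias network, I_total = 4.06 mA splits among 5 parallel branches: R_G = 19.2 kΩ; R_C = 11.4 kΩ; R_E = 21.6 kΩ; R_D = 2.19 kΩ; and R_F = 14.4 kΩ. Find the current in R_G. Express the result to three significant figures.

ΣG = 1/19.2 + 1/11.4 + 1/21.6 + 1/2.19 + 1/14.4 = 0.7122.
Current divider: I(R_G) = I_total · G_k/ΣG = 4.06 × (0.05208/0.7122) = 4.06 × 0.07313 = 0.2969 mA.

I ≈ 0.297 mA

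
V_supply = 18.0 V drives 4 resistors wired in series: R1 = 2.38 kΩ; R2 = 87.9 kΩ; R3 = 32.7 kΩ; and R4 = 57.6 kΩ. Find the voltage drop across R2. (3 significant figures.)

Series total: ΣR = 2.38 + 87.9 + 32.7 + 57.6 = 180.6 kΩ.
Voltage divider: V = V_supply · (87.90 / 180.6) = 18.0 × 0.4868 = 8.762 V.

V ≈ 8.76 V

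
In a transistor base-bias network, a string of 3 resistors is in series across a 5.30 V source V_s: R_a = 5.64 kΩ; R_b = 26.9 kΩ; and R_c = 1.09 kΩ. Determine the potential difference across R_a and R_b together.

Total series resistance ΣR = 5.64 + 26.9 + 1.09 = 33.63 kΩ.
R_{R_a..R_b} = 5.64 + 26.9 = 32.54 kΩ.
By the voltage-divider rule, V = 5.30 × 32.54/33.63 = 5.128 V.

V ≈ 5.13 V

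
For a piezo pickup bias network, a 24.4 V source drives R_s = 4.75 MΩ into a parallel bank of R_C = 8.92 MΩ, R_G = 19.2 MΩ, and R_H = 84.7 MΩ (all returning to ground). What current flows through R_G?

Parallel bank: R_p = 1/(1/8.92 + 1/19.2 + 1/84.7) = 5.682 MΩ.
V_A = 24.4 × 5.682/10.43 = 13.29 V.
I(R_G) = V_A / R_G = 13.29/19.2 = 0.6922 µA.

I ≈ 0.692 µA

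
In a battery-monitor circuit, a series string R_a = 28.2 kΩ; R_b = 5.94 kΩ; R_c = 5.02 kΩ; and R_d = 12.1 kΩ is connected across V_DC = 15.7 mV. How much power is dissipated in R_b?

The common current is I = 15.7/51.26 = 0.3063 µA.
P = I²R = 0.09381 × 5.94 = 0.5572 nW.

P ≈ 0.557 nW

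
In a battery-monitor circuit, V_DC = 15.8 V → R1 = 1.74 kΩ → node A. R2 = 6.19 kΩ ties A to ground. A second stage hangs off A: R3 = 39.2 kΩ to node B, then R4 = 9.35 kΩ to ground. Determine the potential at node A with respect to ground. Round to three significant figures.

V_A ≈ 12.0 V

Looking into the second stage from A: R3 + R4 = 48.55 kΩ appears in parallel with R2.
R2 ‖ (R3+R4) = 5.490 kΩ.
So V_A = 15.8 × 0.7593 = 12.00 V.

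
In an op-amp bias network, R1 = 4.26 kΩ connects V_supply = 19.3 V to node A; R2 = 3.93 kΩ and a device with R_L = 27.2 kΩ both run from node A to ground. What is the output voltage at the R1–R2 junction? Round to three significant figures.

R2 ‖ R_L = (3.93 × 27.2)/(3.93 + 27.2) = 3.434 kΩ.
Then V_out = V_supply · R2'/(R1 + R2') = 19.3 × 3.434/7.694 = 8.614 V.
(Unloaded it would be 9.26 V; the load pulls it down.)

V_out ≈ 8.61 V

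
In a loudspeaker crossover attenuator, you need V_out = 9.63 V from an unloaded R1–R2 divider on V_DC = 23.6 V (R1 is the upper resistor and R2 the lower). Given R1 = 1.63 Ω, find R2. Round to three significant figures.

R2 ≈ 1.12 Ω

The divider ratio is R2/(R1+R2) = 9.63/23.6 = 0.4081.
Rearranging, R2 = R1·k/(1−k) = 1.63 × 0.6893 = 1.124 Ω.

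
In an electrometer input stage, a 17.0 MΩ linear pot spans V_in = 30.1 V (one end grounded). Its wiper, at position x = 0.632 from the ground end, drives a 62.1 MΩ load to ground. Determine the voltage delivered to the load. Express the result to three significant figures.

V_out ≈ 17.9 V

Lower segment x·R_p = 10.74 MΩ; upper segment (1−x)·R_p = 6.256 MΩ.
R_L loads the lower segment: effective lower R = 9.159 MΩ.
Loaded-divider output: V_out = 30.1 × 0.5942 = 17.88 V.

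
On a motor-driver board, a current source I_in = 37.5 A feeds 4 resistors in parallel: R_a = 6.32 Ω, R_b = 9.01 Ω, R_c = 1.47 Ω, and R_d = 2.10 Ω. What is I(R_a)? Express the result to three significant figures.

ΣG = 1/6.32 + 1/9.01 + 1/1.47 + 1/2.10 = 1.426.
Current divider: I(R_a) = I_in · G_k/ΣG = 37.5 × (0.1582/1.426) = 37.5 × 0.1110 = 4.162 A.

I ≈ 4.16 A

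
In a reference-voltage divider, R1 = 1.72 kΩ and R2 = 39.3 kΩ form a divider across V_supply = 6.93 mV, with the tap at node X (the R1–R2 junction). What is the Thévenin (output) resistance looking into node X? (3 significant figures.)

With V_supply suppressed (replaced by a short), R_th = R1 ‖ R2 = (1.720 × 39.3)/(1.720 + 39.3) = 1.648 kΩ.

R_th ≈ 1.65 kΩ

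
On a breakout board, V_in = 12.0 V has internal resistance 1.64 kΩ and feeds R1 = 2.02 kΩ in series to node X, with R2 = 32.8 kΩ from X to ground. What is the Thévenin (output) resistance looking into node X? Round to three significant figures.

R1' = 1.64 + 2.02 = 3.660 kΩ (source resistance + R1).
Zeroing V_in shorts the top of R1' to ground, so R_th = R1' ‖ R2 = 3.293 kΩ.

R_th ≈ 3.29 kΩ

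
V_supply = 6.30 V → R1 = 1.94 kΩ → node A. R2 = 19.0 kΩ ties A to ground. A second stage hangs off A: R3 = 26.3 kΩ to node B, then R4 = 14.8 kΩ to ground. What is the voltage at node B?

V_B ≈ 1.97 V

Node A sees R2 in parallel with the series input of stage 2, R3 + R4 = 41.10 kΩ.
Effective lower resistance at A: R2 ‖ 41.10 = 12.99 kΩ.
So V_A = 6.30 × 0.8701 = 5.482 V.
Then the unloaded second divider: V_B = V_A × R4/(R3+R4) = 5.482 × 0.3601 = 1.974 V.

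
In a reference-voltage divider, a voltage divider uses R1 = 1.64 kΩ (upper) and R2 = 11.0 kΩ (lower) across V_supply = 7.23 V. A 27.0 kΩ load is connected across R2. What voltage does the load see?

First combine the lower leg with the load: R2 ‖ R_L = 7.816 kΩ.
Now apply the divider: V_out = 7.23 × 0.8266 = 5.976 V.

V_out ≈ 5.98 V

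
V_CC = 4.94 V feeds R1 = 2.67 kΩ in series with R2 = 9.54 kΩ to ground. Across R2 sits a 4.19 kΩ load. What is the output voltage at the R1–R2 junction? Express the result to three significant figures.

The load sits in parallel with R2, giving an effective lower resistance R2' = R2·R_L/(R2+R_L) = 2.911 kΩ.
Now apply the divider: V_out = 4.94 × 0.5216 = 2.577 V.

V_out ≈ 2.58 V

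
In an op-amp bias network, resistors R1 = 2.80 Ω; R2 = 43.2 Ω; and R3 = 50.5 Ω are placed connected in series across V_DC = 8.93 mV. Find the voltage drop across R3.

Series total: ΣR = 2.80 + 43.2 + 50.5 = 96.50 Ω.
By the voltage-divider rule, V = 8.93 × 50.50/96.50 = 4.673 mV.

V ≈ 4.67 mV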